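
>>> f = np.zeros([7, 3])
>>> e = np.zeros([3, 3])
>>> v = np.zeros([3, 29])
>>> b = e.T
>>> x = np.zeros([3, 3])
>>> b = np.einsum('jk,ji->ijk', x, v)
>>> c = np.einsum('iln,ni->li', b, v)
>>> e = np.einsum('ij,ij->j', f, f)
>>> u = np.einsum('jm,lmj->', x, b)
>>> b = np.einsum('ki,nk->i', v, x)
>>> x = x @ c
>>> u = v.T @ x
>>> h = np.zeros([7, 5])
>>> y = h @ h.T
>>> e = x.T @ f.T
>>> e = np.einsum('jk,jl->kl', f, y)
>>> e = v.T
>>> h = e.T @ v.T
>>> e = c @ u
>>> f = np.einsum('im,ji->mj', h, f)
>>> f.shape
(3, 7)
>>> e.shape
(3, 29)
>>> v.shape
(3, 29)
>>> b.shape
(29,)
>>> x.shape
(3, 29)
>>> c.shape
(3, 29)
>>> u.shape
(29, 29)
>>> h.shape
(3, 3)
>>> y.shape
(7, 7)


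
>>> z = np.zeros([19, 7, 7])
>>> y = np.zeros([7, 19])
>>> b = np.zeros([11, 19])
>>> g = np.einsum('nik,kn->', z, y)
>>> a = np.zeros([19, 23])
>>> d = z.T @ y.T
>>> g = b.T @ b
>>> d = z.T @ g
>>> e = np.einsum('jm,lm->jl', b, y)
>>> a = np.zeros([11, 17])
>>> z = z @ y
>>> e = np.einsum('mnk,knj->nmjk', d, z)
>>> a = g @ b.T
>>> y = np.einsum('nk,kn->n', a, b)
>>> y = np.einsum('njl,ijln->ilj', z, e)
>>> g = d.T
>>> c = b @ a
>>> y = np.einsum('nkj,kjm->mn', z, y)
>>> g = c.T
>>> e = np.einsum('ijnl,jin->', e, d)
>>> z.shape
(19, 7, 19)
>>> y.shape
(7, 19)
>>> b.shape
(11, 19)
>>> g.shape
(11, 11)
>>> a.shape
(19, 11)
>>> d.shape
(7, 7, 19)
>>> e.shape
()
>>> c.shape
(11, 11)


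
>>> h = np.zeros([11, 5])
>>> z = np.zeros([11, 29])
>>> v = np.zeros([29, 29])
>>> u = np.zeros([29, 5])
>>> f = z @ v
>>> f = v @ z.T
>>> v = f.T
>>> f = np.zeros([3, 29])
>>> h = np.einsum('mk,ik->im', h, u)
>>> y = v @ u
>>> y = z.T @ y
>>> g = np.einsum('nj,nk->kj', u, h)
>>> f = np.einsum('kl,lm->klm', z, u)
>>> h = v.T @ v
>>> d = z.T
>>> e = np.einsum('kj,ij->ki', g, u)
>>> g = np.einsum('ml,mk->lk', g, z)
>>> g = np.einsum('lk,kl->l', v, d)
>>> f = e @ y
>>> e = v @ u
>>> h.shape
(29, 29)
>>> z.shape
(11, 29)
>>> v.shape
(11, 29)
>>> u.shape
(29, 5)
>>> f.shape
(11, 5)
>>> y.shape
(29, 5)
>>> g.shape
(11,)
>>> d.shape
(29, 11)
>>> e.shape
(11, 5)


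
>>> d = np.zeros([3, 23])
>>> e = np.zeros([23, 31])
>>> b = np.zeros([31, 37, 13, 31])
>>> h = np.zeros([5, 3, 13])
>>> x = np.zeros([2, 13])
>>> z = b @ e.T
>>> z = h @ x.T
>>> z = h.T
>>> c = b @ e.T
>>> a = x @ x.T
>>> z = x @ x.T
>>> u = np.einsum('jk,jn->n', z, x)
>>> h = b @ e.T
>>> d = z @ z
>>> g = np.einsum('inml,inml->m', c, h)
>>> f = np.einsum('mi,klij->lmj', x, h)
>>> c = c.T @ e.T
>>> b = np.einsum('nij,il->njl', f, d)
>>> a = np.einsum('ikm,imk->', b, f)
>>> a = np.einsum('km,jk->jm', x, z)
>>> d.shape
(2, 2)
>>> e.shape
(23, 31)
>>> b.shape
(37, 23, 2)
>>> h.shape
(31, 37, 13, 23)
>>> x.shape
(2, 13)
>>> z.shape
(2, 2)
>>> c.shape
(23, 13, 37, 23)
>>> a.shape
(2, 13)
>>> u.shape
(13,)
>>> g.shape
(13,)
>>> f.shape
(37, 2, 23)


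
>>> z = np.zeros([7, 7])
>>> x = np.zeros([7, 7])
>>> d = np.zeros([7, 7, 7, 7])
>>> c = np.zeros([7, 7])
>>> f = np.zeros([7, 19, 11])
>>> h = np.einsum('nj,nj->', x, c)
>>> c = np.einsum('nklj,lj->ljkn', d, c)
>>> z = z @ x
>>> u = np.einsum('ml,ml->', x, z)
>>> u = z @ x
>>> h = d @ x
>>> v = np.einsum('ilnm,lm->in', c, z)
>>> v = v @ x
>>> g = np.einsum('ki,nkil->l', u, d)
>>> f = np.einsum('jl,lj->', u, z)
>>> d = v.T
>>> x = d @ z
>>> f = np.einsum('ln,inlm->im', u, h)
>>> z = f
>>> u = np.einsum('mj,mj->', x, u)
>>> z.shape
(7, 7)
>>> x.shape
(7, 7)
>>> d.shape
(7, 7)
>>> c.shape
(7, 7, 7, 7)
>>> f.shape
(7, 7)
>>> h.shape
(7, 7, 7, 7)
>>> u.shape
()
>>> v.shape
(7, 7)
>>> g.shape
(7,)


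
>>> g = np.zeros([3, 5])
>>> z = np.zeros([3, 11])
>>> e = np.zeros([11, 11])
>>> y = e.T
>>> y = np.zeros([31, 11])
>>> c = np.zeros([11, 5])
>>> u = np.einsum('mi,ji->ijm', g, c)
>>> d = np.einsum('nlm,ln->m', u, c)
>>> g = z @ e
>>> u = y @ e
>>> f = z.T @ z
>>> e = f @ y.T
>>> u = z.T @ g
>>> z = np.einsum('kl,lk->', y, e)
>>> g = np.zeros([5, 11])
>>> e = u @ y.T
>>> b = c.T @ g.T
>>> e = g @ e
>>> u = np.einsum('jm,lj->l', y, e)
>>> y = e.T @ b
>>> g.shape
(5, 11)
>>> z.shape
()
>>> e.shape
(5, 31)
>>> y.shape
(31, 5)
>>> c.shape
(11, 5)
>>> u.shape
(5,)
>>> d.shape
(3,)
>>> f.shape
(11, 11)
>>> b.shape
(5, 5)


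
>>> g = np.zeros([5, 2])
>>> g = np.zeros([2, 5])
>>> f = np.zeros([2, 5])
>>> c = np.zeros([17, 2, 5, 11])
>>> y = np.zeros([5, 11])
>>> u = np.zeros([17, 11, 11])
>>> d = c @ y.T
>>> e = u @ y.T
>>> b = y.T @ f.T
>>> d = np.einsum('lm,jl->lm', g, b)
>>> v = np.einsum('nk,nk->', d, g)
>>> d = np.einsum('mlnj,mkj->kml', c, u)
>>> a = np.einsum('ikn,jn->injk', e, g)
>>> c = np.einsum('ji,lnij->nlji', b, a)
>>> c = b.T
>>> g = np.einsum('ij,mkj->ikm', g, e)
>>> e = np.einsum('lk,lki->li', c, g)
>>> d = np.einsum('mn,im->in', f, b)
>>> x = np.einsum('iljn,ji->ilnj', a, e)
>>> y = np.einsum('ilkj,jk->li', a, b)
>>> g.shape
(2, 11, 17)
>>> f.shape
(2, 5)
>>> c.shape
(2, 11)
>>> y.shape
(5, 17)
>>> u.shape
(17, 11, 11)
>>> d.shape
(11, 5)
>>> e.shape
(2, 17)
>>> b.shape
(11, 2)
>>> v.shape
()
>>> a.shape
(17, 5, 2, 11)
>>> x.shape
(17, 5, 11, 2)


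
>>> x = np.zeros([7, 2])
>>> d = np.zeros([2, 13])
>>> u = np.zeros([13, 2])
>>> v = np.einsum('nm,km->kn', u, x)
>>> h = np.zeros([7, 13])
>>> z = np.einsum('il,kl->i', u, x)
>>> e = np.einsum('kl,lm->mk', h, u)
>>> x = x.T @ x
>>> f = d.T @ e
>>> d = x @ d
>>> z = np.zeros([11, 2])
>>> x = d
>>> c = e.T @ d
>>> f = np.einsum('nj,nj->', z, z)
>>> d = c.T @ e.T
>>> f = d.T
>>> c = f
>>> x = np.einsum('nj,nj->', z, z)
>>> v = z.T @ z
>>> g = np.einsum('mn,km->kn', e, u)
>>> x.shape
()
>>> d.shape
(13, 2)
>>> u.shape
(13, 2)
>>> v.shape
(2, 2)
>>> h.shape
(7, 13)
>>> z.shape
(11, 2)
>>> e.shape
(2, 7)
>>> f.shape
(2, 13)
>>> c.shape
(2, 13)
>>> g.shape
(13, 7)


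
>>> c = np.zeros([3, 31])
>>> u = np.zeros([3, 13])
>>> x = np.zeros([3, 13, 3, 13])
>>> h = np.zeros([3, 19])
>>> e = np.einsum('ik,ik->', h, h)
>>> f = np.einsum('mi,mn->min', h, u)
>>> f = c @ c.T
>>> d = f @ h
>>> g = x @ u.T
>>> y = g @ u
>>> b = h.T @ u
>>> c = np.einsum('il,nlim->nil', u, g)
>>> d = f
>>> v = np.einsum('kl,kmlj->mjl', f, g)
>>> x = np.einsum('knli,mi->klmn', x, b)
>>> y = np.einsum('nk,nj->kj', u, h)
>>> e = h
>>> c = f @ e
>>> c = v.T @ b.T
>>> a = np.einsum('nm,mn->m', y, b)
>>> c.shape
(3, 3, 19)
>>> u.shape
(3, 13)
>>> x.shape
(3, 3, 19, 13)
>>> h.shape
(3, 19)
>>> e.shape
(3, 19)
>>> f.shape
(3, 3)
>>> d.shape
(3, 3)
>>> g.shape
(3, 13, 3, 3)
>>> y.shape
(13, 19)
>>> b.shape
(19, 13)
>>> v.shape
(13, 3, 3)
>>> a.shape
(19,)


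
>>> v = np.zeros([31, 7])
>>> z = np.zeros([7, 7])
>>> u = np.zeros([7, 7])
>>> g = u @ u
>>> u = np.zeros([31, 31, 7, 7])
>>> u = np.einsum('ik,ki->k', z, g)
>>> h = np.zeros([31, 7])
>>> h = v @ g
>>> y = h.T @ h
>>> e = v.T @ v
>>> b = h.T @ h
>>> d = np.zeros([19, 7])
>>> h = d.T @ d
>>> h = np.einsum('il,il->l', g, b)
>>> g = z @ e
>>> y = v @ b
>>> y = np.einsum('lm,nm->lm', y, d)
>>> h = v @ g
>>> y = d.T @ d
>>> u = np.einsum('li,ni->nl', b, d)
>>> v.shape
(31, 7)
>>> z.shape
(7, 7)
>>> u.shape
(19, 7)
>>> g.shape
(7, 7)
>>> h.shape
(31, 7)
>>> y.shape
(7, 7)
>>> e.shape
(7, 7)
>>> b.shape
(7, 7)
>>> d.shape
(19, 7)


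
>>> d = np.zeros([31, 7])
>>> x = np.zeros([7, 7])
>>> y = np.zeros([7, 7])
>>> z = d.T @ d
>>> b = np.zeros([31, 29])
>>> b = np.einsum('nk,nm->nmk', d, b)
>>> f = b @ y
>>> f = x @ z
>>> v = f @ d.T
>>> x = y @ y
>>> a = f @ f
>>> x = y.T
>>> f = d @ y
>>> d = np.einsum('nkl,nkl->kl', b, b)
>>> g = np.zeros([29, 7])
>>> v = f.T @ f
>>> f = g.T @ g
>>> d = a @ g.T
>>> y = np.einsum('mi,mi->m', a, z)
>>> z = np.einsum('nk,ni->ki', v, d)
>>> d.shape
(7, 29)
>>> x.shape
(7, 7)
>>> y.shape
(7,)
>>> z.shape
(7, 29)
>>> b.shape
(31, 29, 7)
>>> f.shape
(7, 7)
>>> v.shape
(7, 7)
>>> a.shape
(7, 7)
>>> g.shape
(29, 7)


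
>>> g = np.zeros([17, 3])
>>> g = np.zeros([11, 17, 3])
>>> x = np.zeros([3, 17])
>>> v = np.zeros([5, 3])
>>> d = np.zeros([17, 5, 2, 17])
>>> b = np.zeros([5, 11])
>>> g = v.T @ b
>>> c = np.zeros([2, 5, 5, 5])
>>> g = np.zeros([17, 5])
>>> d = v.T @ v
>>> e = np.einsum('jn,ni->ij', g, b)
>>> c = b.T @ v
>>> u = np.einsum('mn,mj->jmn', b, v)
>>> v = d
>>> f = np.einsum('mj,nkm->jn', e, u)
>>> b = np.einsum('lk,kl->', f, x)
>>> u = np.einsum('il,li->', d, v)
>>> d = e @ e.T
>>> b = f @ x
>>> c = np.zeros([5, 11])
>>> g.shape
(17, 5)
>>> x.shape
(3, 17)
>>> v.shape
(3, 3)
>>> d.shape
(11, 11)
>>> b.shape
(17, 17)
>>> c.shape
(5, 11)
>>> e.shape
(11, 17)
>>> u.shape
()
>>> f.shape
(17, 3)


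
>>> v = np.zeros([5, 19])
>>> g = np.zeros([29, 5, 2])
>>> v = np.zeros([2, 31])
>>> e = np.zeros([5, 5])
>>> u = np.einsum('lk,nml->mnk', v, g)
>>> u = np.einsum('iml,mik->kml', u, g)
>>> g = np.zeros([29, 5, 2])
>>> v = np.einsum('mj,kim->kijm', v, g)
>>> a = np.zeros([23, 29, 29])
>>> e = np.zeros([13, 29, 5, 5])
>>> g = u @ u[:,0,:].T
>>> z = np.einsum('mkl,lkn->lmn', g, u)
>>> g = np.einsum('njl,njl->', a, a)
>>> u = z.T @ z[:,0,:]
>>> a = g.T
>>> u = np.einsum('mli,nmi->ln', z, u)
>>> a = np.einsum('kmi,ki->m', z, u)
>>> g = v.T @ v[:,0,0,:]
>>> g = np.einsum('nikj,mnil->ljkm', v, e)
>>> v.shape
(29, 5, 31, 2)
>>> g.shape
(5, 2, 31, 13)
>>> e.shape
(13, 29, 5, 5)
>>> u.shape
(2, 31)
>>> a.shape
(2,)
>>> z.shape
(2, 2, 31)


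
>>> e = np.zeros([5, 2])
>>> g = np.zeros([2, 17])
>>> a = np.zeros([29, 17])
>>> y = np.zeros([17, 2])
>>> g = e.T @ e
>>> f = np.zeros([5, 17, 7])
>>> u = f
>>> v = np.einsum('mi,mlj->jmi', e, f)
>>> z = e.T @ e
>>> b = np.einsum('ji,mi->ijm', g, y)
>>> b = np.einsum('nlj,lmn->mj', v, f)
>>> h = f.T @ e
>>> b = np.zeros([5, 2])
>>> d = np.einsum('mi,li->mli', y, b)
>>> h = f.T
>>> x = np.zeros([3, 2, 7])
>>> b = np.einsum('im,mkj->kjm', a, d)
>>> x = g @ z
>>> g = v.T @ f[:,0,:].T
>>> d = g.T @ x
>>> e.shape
(5, 2)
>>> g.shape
(2, 5, 5)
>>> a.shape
(29, 17)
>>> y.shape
(17, 2)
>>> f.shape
(5, 17, 7)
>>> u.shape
(5, 17, 7)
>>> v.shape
(7, 5, 2)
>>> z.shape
(2, 2)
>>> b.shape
(5, 2, 17)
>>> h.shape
(7, 17, 5)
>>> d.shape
(5, 5, 2)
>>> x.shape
(2, 2)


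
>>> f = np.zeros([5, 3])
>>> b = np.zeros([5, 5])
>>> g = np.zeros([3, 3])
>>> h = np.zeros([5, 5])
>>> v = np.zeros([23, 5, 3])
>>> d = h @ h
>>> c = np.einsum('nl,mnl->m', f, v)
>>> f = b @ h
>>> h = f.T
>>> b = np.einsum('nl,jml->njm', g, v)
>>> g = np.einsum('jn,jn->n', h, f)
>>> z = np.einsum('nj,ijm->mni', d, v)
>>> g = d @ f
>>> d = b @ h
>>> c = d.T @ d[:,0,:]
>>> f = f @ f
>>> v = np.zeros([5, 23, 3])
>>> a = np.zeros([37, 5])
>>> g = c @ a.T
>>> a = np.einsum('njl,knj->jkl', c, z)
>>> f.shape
(5, 5)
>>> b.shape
(3, 23, 5)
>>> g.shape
(5, 23, 37)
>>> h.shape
(5, 5)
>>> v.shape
(5, 23, 3)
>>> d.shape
(3, 23, 5)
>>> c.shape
(5, 23, 5)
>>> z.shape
(3, 5, 23)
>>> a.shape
(23, 3, 5)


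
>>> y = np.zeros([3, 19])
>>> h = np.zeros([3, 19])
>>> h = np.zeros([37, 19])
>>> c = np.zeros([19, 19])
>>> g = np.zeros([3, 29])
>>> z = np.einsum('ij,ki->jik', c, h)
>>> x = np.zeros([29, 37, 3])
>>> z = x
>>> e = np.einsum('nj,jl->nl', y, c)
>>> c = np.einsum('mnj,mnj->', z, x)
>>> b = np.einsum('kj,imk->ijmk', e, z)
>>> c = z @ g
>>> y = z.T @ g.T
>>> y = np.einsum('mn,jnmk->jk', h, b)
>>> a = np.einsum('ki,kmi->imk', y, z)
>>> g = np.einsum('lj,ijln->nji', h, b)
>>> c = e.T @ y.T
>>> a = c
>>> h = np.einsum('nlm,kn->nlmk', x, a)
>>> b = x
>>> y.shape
(29, 3)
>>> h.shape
(29, 37, 3, 19)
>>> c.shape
(19, 29)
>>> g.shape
(3, 19, 29)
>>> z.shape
(29, 37, 3)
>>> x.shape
(29, 37, 3)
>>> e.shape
(3, 19)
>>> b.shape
(29, 37, 3)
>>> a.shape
(19, 29)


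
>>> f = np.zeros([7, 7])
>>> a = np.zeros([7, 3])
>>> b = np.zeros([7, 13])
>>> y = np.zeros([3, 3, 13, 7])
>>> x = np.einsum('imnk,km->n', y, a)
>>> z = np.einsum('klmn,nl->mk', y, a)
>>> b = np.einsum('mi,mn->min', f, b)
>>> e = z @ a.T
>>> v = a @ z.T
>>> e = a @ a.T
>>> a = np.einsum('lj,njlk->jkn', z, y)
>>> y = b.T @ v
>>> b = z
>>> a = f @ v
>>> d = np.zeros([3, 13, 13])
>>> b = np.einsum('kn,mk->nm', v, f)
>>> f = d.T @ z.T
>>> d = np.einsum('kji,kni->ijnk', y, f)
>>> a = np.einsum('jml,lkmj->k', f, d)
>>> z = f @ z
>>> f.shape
(13, 13, 13)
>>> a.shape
(7,)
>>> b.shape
(13, 7)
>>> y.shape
(13, 7, 13)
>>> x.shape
(13,)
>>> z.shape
(13, 13, 3)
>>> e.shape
(7, 7)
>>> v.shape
(7, 13)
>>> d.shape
(13, 7, 13, 13)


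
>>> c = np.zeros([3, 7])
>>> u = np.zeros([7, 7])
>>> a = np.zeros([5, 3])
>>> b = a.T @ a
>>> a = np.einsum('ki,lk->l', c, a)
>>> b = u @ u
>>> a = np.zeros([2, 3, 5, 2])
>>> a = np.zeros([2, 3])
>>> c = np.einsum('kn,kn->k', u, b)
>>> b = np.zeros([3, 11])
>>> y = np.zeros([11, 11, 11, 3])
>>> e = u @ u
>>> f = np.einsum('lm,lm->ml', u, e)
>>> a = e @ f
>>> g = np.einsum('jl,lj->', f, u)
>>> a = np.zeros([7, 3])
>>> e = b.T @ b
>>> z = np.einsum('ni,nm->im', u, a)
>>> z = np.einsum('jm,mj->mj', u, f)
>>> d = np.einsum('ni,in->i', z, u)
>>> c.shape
(7,)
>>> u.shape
(7, 7)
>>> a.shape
(7, 3)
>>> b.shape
(3, 11)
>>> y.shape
(11, 11, 11, 3)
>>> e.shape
(11, 11)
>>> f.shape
(7, 7)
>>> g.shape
()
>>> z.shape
(7, 7)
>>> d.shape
(7,)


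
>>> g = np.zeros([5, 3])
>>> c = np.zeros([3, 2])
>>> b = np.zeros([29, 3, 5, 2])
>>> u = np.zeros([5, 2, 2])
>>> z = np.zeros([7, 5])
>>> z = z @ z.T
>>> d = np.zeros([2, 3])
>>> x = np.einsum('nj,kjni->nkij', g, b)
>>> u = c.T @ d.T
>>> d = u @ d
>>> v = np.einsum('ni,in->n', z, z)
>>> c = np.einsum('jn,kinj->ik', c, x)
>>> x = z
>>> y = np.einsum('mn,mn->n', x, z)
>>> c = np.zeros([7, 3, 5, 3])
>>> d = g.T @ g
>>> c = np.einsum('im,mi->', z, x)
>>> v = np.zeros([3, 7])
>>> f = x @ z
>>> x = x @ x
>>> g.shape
(5, 3)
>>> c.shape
()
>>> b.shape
(29, 3, 5, 2)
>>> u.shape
(2, 2)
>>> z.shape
(7, 7)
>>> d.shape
(3, 3)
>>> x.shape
(7, 7)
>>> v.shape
(3, 7)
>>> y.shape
(7,)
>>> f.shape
(7, 7)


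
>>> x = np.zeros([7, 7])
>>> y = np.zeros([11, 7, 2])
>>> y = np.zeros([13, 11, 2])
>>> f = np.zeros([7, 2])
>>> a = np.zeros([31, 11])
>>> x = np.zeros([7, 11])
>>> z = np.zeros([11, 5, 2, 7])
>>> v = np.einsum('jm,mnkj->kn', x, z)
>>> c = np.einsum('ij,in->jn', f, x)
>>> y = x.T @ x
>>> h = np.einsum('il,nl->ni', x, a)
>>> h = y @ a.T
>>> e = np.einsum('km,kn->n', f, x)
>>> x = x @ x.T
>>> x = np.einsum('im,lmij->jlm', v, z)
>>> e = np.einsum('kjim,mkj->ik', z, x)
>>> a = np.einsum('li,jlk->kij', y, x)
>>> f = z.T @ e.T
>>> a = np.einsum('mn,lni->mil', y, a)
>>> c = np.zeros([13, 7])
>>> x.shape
(7, 11, 5)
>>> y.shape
(11, 11)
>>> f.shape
(7, 2, 5, 2)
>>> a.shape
(11, 7, 5)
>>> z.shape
(11, 5, 2, 7)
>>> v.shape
(2, 5)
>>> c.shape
(13, 7)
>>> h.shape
(11, 31)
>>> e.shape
(2, 11)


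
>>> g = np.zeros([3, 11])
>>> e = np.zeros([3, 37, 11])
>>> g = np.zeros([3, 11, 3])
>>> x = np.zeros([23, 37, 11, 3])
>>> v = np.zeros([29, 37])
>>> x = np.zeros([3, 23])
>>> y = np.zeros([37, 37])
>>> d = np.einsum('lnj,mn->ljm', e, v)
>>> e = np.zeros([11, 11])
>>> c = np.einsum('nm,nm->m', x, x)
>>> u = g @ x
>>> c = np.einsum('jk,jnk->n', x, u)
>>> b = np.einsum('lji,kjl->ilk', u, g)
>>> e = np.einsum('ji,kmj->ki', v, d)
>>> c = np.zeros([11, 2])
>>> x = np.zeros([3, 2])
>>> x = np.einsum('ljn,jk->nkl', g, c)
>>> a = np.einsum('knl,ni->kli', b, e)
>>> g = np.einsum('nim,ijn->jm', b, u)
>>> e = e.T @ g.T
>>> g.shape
(11, 3)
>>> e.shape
(37, 11)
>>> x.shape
(3, 2, 3)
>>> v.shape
(29, 37)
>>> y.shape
(37, 37)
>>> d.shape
(3, 11, 29)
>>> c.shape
(11, 2)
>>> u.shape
(3, 11, 23)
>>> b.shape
(23, 3, 3)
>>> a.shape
(23, 3, 37)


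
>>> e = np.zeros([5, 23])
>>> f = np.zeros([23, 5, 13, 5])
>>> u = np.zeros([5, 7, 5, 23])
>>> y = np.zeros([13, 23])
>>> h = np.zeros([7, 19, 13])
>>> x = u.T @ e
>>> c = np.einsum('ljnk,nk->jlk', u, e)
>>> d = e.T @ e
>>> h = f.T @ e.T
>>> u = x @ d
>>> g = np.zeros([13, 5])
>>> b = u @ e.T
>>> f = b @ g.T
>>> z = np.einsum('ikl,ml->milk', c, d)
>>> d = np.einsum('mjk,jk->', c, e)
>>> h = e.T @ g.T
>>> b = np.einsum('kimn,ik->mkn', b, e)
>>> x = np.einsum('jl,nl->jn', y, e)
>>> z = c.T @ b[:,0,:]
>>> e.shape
(5, 23)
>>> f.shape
(23, 5, 7, 13)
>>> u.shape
(23, 5, 7, 23)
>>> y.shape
(13, 23)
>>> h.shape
(23, 13)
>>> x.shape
(13, 5)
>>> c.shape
(7, 5, 23)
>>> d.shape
()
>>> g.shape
(13, 5)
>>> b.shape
(7, 23, 5)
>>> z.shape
(23, 5, 5)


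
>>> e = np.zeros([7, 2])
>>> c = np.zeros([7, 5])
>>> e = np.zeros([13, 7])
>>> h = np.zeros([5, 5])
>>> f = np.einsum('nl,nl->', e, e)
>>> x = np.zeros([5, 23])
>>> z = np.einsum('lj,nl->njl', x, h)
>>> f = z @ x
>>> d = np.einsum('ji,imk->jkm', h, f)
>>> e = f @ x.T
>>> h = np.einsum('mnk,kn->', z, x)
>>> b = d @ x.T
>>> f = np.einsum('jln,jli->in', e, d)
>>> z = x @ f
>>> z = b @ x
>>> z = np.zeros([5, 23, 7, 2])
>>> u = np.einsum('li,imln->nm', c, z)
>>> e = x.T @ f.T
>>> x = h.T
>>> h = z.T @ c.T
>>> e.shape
(23, 23)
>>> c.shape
(7, 5)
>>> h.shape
(2, 7, 23, 7)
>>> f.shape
(23, 5)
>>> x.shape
()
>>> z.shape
(5, 23, 7, 2)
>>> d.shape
(5, 23, 23)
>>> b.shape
(5, 23, 5)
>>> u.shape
(2, 23)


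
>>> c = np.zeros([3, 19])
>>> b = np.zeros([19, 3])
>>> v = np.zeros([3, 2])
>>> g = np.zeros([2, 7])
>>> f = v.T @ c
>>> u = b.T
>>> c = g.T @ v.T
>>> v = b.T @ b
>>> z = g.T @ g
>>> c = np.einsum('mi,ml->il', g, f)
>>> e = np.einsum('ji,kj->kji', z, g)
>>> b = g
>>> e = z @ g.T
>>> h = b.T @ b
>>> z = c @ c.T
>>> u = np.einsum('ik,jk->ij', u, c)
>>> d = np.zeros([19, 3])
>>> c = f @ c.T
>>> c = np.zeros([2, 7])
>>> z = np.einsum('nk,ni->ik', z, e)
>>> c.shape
(2, 7)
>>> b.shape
(2, 7)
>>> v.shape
(3, 3)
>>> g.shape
(2, 7)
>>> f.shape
(2, 19)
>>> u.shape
(3, 7)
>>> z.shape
(2, 7)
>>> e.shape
(7, 2)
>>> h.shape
(7, 7)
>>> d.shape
(19, 3)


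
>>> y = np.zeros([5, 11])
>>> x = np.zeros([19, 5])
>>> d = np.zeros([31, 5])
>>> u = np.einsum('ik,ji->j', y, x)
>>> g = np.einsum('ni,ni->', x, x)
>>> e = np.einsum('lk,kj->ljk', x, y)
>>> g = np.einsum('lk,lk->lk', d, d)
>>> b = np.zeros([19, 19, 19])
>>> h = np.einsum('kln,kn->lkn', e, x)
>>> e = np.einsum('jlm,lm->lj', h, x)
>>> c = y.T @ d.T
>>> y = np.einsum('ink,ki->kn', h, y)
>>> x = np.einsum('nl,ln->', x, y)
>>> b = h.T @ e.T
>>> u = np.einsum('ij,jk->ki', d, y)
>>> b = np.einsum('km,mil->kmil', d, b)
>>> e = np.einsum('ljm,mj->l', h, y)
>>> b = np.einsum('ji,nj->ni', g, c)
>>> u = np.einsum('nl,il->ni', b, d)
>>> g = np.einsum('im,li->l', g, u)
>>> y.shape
(5, 19)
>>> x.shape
()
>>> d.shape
(31, 5)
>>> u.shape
(11, 31)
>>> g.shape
(11,)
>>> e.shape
(11,)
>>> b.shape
(11, 5)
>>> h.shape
(11, 19, 5)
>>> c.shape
(11, 31)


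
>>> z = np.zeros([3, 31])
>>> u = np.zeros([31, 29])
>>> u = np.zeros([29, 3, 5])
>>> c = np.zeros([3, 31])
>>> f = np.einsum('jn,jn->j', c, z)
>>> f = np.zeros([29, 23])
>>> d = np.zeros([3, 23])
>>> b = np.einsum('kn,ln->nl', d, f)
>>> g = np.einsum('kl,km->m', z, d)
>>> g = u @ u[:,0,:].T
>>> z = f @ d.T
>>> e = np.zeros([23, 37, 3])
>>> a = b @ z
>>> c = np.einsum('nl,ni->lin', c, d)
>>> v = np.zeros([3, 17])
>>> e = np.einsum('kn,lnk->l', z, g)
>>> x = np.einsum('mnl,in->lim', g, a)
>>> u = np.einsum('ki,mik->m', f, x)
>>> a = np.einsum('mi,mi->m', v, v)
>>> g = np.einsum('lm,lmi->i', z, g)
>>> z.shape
(29, 3)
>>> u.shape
(29,)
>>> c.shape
(31, 23, 3)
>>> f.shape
(29, 23)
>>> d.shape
(3, 23)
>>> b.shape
(23, 29)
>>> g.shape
(29,)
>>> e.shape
(29,)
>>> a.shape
(3,)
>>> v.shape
(3, 17)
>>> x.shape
(29, 23, 29)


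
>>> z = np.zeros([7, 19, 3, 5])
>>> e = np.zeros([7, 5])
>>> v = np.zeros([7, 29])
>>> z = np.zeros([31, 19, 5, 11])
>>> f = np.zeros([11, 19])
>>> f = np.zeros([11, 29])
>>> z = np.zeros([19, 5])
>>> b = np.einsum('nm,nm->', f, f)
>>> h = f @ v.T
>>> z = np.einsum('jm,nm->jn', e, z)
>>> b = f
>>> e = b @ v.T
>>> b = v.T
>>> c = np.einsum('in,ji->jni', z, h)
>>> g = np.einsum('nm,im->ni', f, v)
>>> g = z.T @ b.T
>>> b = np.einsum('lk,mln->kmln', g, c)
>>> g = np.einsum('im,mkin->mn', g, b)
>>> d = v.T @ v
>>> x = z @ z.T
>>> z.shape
(7, 19)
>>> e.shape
(11, 7)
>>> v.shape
(7, 29)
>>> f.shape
(11, 29)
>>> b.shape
(29, 11, 19, 7)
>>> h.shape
(11, 7)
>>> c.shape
(11, 19, 7)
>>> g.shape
(29, 7)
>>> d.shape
(29, 29)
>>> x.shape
(7, 7)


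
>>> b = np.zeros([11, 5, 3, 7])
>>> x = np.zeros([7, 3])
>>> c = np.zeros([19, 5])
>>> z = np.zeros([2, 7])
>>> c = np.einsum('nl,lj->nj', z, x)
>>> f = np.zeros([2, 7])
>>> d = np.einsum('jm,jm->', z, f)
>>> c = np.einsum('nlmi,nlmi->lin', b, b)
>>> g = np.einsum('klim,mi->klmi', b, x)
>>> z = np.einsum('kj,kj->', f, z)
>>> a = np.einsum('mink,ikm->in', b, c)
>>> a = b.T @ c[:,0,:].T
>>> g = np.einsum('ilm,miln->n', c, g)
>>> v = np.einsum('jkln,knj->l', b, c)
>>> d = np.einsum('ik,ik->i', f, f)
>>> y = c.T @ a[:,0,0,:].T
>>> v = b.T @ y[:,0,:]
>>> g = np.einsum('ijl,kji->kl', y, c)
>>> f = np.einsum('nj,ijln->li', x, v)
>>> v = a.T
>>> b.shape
(11, 5, 3, 7)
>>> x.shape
(7, 3)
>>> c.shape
(5, 7, 11)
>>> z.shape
()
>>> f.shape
(5, 7)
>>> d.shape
(2,)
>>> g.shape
(5, 7)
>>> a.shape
(7, 3, 5, 5)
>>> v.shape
(5, 5, 3, 7)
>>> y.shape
(11, 7, 7)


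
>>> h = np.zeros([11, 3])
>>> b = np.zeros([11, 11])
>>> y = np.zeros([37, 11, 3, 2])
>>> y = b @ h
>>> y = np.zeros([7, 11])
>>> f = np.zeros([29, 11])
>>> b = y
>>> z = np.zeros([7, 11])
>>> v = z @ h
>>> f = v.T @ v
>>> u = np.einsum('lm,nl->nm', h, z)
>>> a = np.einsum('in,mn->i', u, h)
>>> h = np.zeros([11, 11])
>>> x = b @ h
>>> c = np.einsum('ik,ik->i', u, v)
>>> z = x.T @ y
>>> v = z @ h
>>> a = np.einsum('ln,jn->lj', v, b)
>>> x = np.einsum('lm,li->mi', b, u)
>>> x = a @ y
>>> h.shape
(11, 11)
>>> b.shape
(7, 11)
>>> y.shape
(7, 11)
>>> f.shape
(3, 3)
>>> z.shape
(11, 11)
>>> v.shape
(11, 11)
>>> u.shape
(7, 3)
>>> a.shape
(11, 7)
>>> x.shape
(11, 11)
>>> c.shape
(7,)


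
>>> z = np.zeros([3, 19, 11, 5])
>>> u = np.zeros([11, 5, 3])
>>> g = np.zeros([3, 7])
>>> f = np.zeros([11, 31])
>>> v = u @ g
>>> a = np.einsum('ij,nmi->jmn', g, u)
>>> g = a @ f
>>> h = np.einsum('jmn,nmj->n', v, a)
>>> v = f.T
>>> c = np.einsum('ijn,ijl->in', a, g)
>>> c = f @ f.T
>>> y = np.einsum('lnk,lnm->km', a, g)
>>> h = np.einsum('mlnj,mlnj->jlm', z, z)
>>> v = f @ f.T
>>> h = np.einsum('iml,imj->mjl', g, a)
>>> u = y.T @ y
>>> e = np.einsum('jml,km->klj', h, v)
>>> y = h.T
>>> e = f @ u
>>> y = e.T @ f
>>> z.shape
(3, 19, 11, 5)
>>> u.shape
(31, 31)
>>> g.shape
(7, 5, 31)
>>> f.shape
(11, 31)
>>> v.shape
(11, 11)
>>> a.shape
(7, 5, 11)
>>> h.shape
(5, 11, 31)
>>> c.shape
(11, 11)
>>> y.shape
(31, 31)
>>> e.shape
(11, 31)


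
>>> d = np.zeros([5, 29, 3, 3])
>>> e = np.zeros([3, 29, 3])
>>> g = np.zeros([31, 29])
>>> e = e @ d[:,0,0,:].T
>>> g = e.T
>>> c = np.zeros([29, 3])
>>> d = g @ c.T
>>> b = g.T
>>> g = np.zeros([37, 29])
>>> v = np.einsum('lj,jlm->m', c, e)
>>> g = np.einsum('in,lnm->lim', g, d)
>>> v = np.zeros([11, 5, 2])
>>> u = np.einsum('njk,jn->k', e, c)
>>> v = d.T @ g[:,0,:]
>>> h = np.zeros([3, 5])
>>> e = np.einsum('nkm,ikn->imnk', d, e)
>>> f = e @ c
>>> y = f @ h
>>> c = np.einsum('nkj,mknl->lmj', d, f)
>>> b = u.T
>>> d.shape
(5, 29, 29)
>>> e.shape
(3, 29, 5, 29)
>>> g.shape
(5, 37, 29)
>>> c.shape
(3, 3, 29)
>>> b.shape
(5,)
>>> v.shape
(29, 29, 29)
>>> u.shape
(5,)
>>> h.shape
(3, 5)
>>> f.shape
(3, 29, 5, 3)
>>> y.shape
(3, 29, 5, 5)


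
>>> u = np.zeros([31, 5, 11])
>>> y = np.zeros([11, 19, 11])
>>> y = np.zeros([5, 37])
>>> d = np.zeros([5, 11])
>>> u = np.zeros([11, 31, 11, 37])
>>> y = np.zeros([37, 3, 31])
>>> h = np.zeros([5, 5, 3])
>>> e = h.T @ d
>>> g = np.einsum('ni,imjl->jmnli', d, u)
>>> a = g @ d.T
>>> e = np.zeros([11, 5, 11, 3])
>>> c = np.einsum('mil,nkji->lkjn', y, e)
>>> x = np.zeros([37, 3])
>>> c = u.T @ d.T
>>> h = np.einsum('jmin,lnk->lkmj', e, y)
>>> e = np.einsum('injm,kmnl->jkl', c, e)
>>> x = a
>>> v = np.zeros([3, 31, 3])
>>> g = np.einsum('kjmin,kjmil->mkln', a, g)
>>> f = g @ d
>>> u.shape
(11, 31, 11, 37)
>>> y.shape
(37, 3, 31)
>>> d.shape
(5, 11)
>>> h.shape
(37, 31, 5, 11)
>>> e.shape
(31, 11, 3)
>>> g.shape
(5, 11, 11, 5)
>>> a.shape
(11, 31, 5, 37, 5)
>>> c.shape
(37, 11, 31, 5)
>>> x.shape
(11, 31, 5, 37, 5)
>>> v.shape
(3, 31, 3)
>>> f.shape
(5, 11, 11, 11)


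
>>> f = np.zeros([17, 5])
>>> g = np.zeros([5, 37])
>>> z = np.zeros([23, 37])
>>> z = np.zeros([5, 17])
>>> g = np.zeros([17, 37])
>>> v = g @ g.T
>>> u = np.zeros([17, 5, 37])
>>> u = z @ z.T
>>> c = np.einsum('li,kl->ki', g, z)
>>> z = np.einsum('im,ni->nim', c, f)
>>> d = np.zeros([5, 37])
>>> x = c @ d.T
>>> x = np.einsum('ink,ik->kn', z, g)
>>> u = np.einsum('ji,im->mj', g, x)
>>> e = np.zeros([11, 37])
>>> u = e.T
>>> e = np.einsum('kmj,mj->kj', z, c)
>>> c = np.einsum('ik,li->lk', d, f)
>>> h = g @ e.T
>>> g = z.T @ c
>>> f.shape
(17, 5)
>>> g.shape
(37, 5, 37)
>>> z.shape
(17, 5, 37)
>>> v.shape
(17, 17)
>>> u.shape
(37, 11)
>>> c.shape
(17, 37)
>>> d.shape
(5, 37)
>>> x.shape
(37, 5)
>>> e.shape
(17, 37)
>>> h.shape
(17, 17)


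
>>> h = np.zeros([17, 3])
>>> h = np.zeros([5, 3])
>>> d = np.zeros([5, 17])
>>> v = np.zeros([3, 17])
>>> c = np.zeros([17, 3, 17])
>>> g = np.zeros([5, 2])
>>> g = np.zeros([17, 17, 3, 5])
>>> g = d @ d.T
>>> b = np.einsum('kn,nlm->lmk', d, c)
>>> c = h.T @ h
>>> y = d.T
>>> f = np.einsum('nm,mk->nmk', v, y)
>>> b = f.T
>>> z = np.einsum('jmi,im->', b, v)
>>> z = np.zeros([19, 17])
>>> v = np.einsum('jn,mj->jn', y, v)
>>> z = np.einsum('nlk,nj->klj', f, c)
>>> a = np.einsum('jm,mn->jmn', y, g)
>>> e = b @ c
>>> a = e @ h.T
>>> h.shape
(5, 3)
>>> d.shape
(5, 17)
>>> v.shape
(17, 5)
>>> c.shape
(3, 3)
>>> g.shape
(5, 5)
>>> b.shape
(5, 17, 3)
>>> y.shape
(17, 5)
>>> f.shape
(3, 17, 5)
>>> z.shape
(5, 17, 3)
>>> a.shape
(5, 17, 5)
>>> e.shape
(5, 17, 3)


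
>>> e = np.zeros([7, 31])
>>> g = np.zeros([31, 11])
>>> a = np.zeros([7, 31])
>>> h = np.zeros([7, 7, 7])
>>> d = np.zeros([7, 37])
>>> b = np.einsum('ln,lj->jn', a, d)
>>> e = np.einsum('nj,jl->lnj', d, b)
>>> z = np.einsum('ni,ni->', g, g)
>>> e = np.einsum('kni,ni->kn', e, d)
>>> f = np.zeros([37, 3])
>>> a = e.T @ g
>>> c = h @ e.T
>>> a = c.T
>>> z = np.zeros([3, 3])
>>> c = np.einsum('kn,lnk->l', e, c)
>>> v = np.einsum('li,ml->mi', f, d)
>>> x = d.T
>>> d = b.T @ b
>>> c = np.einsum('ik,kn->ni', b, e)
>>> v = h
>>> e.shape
(31, 7)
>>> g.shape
(31, 11)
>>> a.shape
(31, 7, 7)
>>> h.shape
(7, 7, 7)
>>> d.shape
(31, 31)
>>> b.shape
(37, 31)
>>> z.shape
(3, 3)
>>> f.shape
(37, 3)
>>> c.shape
(7, 37)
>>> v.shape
(7, 7, 7)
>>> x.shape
(37, 7)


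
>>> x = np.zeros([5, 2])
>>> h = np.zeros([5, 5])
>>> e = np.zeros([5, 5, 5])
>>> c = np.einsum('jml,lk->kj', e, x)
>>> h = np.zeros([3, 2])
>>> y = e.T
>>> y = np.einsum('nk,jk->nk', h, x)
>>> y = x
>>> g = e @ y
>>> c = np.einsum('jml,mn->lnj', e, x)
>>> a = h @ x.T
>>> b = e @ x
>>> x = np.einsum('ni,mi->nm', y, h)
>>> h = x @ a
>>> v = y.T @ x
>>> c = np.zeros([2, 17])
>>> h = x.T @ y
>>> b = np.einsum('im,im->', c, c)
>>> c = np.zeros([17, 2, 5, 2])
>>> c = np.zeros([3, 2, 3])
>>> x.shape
(5, 3)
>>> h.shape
(3, 2)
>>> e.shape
(5, 5, 5)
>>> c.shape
(3, 2, 3)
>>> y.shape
(5, 2)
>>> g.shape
(5, 5, 2)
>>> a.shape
(3, 5)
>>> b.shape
()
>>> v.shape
(2, 3)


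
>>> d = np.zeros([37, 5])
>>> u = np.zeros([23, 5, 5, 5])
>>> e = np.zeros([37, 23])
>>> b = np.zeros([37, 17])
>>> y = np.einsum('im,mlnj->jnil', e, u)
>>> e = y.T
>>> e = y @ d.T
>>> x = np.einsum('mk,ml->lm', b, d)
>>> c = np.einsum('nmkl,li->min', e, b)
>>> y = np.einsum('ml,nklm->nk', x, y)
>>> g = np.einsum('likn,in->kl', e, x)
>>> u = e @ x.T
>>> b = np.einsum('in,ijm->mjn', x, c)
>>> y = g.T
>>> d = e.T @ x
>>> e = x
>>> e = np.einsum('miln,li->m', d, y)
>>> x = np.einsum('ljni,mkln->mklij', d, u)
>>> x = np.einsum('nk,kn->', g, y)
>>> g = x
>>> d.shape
(37, 37, 5, 37)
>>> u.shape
(5, 5, 37, 5)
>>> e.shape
(37,)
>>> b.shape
(5, 17, 37)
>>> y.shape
(5, 37)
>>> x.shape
()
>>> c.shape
(5, 17, 5)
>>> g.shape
()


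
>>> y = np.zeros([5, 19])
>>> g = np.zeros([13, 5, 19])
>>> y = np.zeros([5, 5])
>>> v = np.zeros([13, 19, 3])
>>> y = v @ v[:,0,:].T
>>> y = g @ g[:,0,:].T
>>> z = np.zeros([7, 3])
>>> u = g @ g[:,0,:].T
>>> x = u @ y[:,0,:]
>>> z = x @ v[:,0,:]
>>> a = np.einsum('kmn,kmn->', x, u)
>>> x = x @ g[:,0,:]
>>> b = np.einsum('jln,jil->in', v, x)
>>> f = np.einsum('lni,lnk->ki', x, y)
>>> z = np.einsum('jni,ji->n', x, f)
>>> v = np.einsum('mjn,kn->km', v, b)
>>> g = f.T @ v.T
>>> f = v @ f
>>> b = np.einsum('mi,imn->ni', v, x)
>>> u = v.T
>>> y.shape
(13, 5, 13)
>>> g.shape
(19, 5)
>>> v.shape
(5, 13)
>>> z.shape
(5,)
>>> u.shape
(13, 5)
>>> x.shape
(13, 5, 19)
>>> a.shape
()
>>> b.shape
(19, 13)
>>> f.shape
(5, 19)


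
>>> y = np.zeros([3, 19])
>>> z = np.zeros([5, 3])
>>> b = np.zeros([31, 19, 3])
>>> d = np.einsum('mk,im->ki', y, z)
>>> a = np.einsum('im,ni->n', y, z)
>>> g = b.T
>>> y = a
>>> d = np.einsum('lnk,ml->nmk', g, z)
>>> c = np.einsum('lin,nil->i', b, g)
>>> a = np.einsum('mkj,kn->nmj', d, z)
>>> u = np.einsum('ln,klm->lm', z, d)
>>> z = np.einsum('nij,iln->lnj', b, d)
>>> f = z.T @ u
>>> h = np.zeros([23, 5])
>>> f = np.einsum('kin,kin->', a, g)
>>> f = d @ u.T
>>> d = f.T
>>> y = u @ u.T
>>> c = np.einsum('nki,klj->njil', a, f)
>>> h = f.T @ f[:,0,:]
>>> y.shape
(5, 5)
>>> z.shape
(5, 31, 3)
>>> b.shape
(31, 19, 3)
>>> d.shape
(5, 5, 19)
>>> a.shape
(3, 19, 31)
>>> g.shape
(3, 19, 31)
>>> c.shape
(3, 5, 31, 5)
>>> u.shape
(5, 31)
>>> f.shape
(19, 5, 5)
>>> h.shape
(5, 5, 5)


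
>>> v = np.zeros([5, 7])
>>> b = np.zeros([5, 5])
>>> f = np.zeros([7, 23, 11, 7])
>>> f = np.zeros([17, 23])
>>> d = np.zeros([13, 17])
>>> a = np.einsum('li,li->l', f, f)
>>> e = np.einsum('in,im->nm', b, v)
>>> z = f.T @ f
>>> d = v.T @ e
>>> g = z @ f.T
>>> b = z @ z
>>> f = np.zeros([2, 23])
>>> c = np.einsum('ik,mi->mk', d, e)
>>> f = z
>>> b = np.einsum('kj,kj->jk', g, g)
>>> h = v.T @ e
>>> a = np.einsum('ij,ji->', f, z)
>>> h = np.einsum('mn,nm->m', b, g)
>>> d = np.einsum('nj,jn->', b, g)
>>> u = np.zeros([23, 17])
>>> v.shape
(5, 7)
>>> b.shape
(17, 23)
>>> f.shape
(23, 23)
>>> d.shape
()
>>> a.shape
()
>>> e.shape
(5, 7)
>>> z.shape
(23, 23)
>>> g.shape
(23, 17)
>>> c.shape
(5, 7)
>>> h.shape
(17,)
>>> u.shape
(23, 17)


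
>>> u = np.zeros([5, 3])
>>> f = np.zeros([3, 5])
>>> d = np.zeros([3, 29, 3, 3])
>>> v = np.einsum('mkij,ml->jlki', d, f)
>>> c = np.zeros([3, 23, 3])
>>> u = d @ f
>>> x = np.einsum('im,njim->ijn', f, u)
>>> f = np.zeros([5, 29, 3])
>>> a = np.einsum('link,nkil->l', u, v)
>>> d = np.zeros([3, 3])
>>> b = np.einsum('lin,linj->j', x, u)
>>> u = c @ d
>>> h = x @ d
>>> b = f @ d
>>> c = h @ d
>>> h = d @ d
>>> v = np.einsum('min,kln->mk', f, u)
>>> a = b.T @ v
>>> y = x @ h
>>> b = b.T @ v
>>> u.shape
(3, 23, 3)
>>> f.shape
(5, 29, 3)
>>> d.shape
(3, 3)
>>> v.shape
(5, 3)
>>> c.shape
(3, 29, 3)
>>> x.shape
(3, 29, 3)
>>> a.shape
(3, 29, 3)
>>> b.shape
(3, 29, 3)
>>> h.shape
(3, 3)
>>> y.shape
(3, 29, 3)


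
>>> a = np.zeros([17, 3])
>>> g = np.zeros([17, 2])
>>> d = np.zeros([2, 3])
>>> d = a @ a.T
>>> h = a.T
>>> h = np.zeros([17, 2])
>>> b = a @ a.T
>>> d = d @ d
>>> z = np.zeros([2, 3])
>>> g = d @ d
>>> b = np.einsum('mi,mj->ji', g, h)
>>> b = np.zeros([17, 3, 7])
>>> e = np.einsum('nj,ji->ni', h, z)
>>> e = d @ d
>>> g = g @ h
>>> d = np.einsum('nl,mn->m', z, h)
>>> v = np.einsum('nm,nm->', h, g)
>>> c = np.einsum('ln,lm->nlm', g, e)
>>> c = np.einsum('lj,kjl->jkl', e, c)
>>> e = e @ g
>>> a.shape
(17, 3)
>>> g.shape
(17, 2)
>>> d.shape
(17,)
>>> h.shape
(17, 2)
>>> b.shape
(17, 3, 7)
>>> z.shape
(2, 3)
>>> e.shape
(17, 2)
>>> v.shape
()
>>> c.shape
(17, 2, 17)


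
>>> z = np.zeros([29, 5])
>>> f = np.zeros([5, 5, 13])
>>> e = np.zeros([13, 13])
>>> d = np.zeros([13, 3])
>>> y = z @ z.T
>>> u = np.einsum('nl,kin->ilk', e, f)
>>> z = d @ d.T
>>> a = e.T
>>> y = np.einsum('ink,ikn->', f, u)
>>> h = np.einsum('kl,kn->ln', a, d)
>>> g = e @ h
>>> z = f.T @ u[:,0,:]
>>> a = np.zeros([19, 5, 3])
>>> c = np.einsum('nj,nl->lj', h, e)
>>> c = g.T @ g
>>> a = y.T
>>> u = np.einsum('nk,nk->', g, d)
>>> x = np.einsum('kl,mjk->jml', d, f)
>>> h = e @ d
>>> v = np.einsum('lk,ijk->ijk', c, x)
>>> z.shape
(13, 5, 5)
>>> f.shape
(5, 5, 13)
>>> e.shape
(13, 13)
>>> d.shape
(13, 3)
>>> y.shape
()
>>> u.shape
()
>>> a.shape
()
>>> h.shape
(13, 3)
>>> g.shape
(13, 3)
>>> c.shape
(3, 3)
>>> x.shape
(5, 5, 3)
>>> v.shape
(5, 5, 3)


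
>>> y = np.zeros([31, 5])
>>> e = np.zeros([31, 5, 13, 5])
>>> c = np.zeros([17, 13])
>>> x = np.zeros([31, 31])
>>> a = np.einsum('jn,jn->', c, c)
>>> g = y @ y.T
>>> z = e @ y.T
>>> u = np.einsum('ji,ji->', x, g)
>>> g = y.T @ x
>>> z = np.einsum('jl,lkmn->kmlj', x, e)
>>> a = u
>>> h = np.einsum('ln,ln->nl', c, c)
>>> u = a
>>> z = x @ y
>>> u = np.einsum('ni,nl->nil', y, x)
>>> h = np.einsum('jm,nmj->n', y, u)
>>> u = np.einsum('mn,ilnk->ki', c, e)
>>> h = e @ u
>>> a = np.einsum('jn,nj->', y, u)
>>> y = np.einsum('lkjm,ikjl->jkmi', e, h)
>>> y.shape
(13, 5, 5, 31)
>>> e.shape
(31, 5, 13, 5)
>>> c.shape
(17, 13)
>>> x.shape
(31, 31)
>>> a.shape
()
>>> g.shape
(5, 31)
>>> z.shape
(31, 5)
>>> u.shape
(5, 31)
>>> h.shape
(31, 5, 13, 31)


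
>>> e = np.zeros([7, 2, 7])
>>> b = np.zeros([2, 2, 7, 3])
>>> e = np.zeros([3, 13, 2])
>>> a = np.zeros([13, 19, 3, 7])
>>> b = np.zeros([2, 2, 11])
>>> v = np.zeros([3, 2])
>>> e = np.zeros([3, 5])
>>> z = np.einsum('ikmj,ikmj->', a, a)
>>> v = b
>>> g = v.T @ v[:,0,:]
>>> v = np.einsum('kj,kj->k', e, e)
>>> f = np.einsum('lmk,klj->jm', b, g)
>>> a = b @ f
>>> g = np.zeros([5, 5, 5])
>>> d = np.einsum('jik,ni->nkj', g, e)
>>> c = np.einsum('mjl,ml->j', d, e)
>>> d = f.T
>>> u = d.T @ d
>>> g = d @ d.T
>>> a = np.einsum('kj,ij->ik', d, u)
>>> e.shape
(3, 5)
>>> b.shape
(2, 2, 11)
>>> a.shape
(11, 2)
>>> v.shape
(3,)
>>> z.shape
()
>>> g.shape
(2, 2)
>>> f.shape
(11, 2)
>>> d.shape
(2, 11)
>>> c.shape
(5,)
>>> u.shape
(11, 11)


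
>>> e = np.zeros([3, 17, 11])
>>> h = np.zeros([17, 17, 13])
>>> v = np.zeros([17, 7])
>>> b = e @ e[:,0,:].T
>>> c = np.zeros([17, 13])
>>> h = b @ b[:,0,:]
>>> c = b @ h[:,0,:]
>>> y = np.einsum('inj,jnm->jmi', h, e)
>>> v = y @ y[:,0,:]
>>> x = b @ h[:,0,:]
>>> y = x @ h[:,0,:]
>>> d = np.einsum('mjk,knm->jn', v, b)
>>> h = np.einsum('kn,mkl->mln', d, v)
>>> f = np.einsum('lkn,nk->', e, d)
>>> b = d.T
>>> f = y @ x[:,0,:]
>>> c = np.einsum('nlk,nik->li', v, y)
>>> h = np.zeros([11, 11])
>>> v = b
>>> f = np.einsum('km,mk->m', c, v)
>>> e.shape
(3, 17, 11)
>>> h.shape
(11, 11)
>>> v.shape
(17, 11)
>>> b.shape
(17, 11)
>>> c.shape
(11, 17)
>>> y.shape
(3, 17, 3)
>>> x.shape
(3, 17, 3)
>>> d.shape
(11, 17)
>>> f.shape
(17,)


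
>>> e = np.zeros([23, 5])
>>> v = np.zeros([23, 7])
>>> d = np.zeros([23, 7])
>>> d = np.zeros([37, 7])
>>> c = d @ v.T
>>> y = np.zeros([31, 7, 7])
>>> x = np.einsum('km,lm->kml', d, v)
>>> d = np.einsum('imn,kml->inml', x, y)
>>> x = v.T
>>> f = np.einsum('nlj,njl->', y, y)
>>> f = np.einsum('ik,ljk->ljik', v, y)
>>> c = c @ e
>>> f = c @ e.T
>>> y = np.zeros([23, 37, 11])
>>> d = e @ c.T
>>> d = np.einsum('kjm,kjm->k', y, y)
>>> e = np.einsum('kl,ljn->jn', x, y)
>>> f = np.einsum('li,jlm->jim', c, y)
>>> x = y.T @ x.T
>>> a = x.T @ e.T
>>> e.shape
(37, 11)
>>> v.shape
(23, 7)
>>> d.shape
(23,)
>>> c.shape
(37, 5)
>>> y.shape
(23, 37, 11)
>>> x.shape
(11, 37, 7)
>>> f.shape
(23, 5, 11)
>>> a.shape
(7, 37, 37)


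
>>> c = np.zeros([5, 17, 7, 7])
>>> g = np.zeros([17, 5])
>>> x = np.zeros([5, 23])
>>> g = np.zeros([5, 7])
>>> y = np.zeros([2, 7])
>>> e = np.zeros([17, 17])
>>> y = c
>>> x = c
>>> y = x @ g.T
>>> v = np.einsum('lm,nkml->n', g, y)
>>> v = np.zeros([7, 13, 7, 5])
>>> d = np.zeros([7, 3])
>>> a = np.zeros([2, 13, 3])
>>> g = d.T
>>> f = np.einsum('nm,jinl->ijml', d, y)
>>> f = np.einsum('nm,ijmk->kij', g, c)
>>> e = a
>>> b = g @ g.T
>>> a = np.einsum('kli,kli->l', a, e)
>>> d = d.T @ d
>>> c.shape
(5, 17, 7, 7)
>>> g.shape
(3, 7)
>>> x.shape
(5, 17, 7, 7)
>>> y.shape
(5, 17, 7, 5)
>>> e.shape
(2, 13, 3)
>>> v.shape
(7, 13, 7, 5)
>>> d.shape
(3, 3)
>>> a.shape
(13,)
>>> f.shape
(7, 5, 17)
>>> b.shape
(3, 3)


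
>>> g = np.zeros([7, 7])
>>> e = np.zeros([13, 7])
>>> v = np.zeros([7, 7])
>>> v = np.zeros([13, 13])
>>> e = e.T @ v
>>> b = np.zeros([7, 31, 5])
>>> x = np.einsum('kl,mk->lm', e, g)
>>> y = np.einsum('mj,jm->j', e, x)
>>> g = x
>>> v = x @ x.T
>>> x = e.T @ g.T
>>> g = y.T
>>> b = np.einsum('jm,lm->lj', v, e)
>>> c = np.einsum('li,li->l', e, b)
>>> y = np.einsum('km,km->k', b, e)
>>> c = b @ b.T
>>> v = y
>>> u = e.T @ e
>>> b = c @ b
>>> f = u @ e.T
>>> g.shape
(13,)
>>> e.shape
(7, 13)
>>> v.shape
(7,)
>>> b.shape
(7, 13)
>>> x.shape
(13, 13)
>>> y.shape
(7,)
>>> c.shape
(7, 7)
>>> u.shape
(13, 13)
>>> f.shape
(13, 7)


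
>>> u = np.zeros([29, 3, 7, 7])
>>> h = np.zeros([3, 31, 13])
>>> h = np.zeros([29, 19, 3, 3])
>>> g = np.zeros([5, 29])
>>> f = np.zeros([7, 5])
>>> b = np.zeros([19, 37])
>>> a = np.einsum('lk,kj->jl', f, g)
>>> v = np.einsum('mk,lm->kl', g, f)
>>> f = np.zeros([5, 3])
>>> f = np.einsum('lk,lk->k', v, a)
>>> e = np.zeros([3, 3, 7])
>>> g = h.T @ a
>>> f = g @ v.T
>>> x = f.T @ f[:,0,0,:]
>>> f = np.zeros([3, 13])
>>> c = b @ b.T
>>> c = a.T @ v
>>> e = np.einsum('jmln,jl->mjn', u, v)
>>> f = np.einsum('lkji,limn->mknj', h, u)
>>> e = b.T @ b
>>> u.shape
(29, 3, 7, 7)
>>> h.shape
(29, 19, 3, 3)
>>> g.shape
(3, 3, 19, 7)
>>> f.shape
(7, 19, 7, 3)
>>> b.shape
(19, 37)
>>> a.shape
(29, 7)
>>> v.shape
(29, 7)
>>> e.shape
(37, 37)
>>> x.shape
(29, 19, 3, 29)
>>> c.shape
(7, 7)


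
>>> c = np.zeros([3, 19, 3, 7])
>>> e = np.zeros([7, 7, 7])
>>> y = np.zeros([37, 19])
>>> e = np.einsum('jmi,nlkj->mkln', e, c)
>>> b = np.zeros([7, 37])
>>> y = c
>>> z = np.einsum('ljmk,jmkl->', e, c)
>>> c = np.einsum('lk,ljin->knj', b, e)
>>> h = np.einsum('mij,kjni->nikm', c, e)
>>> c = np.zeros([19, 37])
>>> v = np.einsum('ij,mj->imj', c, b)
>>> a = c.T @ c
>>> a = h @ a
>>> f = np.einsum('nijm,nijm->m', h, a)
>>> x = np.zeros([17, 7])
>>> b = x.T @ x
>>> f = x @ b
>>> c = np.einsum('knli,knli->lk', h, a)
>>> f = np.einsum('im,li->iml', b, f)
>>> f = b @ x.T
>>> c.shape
(7, 19)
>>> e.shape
(7, 3, 19, 3)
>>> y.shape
(3, 19, 3, 7)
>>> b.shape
(7, 7)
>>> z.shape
()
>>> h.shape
(19, 3, 7, 37)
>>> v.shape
(19, 7, 37)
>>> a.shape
(19, 3, 7, 37)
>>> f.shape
(7, 17)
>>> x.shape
(17, 7)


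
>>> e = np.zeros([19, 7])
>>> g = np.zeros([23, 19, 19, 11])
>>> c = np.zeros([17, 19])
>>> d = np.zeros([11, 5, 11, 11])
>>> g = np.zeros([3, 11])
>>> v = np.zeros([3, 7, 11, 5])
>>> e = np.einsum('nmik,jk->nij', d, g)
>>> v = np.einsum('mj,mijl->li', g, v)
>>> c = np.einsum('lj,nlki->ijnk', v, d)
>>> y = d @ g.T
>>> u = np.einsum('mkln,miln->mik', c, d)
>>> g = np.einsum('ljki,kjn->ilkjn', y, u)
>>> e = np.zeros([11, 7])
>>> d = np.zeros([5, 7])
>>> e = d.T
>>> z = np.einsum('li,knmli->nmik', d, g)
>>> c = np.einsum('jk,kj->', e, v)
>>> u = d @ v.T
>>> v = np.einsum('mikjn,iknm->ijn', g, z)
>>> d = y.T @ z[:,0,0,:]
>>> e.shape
(7, 5)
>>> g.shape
(3, 11, 11, 5, 7)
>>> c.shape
()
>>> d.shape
(3, 11, 5, 3)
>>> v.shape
(11, 5, 7)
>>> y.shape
(11, 5, 11, 3)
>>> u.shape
(5, 5)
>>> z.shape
(11, 11, 7, 3)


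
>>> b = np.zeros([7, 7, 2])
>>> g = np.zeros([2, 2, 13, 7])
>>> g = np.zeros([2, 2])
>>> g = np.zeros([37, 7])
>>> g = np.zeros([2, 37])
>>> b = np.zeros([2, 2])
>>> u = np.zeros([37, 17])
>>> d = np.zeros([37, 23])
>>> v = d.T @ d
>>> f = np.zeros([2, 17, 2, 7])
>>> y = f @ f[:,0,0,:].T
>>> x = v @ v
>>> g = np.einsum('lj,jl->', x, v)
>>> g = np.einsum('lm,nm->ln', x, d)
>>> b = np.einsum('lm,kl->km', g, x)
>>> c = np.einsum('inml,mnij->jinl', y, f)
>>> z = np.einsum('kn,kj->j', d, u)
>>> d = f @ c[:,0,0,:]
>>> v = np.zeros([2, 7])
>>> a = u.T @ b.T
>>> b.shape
(23, 37)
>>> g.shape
(23, 37)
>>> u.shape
(37, 17)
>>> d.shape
(2, 17, 2, 2)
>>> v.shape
(2, 7)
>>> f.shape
(2, 17, 2, 7)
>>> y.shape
(2, 17, 2, 2)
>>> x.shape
(23, 23)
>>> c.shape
(7, 2, 17, 2)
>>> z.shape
(17,)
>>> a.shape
(17, 23)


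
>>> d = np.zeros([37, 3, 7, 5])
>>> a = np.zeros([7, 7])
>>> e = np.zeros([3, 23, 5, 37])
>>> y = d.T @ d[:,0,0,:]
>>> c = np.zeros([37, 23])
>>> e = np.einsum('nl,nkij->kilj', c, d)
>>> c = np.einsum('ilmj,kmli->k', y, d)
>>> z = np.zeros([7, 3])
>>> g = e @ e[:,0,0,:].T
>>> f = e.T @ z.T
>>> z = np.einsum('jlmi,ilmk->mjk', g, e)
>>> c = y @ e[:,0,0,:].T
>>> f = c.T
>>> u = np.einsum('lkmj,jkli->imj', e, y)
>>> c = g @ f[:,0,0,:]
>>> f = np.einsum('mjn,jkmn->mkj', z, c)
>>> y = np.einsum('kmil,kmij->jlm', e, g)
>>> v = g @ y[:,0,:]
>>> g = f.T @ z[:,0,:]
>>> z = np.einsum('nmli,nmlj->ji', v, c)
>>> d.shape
(37, 3, 7, 5)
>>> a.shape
(7, 7)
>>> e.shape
(3, 7, 23, 5)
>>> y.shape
(3, 5, 7)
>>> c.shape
(3, 7, 23, 5)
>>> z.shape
(5, 7)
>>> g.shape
(3, 7, 5)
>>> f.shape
(23, 7, 3)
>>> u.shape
(5, 23, 5)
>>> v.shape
(3, 7, 23, 7)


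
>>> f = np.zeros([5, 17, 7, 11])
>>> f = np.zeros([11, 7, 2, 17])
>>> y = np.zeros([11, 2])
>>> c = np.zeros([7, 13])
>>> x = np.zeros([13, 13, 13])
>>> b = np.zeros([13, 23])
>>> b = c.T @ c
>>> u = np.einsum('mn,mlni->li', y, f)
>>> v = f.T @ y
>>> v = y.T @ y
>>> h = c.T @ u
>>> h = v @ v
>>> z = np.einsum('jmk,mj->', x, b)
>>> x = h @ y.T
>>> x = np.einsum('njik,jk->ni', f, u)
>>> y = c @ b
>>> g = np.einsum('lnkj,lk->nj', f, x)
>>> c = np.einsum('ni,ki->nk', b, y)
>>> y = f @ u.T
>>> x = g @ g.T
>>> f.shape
(11, 7, 2, 17)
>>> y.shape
(11, 7, 2, 7)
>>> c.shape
(13, 7)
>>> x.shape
(7, 7)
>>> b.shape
(13, 13)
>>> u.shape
(7, 17)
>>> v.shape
(2, 2)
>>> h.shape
(2, 2)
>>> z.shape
()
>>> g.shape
(7, 17)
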